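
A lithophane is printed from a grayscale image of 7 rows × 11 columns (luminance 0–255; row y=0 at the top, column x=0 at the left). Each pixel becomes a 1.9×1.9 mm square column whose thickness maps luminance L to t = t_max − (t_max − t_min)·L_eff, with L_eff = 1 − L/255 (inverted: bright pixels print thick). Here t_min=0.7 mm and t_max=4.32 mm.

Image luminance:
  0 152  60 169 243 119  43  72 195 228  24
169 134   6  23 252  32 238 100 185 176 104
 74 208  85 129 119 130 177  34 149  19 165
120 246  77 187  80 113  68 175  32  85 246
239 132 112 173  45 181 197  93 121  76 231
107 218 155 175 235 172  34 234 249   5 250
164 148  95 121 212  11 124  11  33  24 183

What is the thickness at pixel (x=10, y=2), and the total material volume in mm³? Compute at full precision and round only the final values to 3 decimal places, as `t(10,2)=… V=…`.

span = t_max - t_min = 4.32 - 0.7 = 3.620
L(10,2) = 165, L_eff = 1 - 165/255 = 0.352941 (inverted)
t(10,2) = 4.32 - 3.620·0.352941 = 3.042
Σt over all 7·11 pixels = 832529/4250 ≈ 195.8891765
V = pitch²·Σt = 1.9²·832529/4250 = 707.160

t(10,2)=3.042 V=707.160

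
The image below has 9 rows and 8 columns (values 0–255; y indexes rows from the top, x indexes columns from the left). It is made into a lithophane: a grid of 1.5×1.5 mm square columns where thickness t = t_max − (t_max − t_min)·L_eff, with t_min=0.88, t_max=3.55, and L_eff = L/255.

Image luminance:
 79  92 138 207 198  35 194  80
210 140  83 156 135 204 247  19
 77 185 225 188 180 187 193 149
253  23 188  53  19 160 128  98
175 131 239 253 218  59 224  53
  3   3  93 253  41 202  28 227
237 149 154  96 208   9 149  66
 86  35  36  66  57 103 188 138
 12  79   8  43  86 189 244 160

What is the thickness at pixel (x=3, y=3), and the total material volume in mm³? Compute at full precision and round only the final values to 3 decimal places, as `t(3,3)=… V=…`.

span = t_max - t_min = 3.55 - 0.88 = 2.670
L(3,3) = 53, L_eff = 53/255 = 0.207843
t(3,3) = 3.55 - 2.670·0.207843 = 2.995
Σt over all 9·8 pixels = 1342853/8500 ≈ 157.9827059
V = pitch²·Σt = 1.5²·1342853/8500 = 355.461

t(3,3)=2.995 V=355.461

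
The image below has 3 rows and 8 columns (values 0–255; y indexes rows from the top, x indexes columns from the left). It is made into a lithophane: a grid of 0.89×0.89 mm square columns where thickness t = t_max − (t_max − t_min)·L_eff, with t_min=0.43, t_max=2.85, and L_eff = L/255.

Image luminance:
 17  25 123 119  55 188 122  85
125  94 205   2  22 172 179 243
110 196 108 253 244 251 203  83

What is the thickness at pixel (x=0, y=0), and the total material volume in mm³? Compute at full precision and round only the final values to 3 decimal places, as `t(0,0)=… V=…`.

t(0,0)=2.689 V=29.944

span = t_max - t_min = 2.85 - 0.43 = 2.420
L(0,0) = 17, L_eff = 17/255 = 0.066667
t(0,0) = 2.85 - 2.420·0.066667 = 2.689
Σt over all 3·8 pixels = 240998/6375 ≈ 37.8036078
V = pitch²·Σt = 0.89²·240998/6375 = 29.944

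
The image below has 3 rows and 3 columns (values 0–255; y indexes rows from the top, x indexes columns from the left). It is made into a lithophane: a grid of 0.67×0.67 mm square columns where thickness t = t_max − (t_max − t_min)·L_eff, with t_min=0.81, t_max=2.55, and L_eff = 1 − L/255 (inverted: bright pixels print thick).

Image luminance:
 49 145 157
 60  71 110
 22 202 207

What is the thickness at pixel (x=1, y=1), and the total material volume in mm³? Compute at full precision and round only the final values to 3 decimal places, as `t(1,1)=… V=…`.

span = t_max - t_min = 2.55 - 0.81 = 1.740
L(1,1) = 71, L_eff = 1 - 71/255 = 0.721569 (inverted)
t(1,1) = 2.55 - 1.740·0.721569 = 1.294
Σt over all 3·3 pixels = 121299/8500 ≈ 14.2704706
V = pitch²·Σt = 0.67²·121299/8500 = 6.406

t(1,1)=1.294 V=6.406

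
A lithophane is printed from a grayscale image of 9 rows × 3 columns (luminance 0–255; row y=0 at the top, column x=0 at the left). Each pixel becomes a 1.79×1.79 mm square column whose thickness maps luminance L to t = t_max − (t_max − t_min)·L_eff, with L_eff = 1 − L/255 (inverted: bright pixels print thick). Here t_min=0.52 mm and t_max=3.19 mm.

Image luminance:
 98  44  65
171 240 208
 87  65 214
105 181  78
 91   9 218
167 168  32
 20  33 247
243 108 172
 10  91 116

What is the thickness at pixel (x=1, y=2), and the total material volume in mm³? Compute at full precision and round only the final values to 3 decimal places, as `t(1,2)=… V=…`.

span = t_max - t_min = 3.19 - 0.52 = 2.670
L(1,2) = 65, L_eff = 1 - 65/255 = 0.745098 (inverted)
t(1,2) = 3.19 - 2.670·0.745098 = 1.201
Σt over all 9·3 pixels = 48.394
V = pitch²·Σt = 1.79²·48.394 = 155.059

t(1,2)=1.201 V=155.059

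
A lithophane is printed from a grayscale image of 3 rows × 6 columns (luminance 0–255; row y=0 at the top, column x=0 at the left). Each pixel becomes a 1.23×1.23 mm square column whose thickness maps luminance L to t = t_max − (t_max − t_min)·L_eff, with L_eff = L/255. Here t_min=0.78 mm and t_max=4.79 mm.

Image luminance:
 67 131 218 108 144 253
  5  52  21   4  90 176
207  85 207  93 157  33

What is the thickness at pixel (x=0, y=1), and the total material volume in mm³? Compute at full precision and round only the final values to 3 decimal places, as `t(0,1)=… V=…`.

t(0,1)=4.711 V=81.647

span = t_max - t_min = 4.79 - 0.78 = 4.010
L(0,1) = 5, L_eff = 5/255 = 0.019608
t(0,1) = 4.79 - 4.010·0.019608 = 4.711
Σt over all 3·6 pixels = 1376159/25500 ≈ 53.9670196
V = pitch²·Σt = 1.23²·1376159/25500 = 81.647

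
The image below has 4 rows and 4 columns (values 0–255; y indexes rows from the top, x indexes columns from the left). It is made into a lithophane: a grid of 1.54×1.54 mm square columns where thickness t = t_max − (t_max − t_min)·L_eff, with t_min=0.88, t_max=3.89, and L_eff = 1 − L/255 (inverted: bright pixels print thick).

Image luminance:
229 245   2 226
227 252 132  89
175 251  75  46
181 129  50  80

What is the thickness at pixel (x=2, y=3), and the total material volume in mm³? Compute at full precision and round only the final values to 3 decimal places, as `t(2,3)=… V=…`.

t(2,3)=1.470 V=100.270

span = t_max - t_min = 3.89 - 0.88 = 3.010
L(2,3) = 50, L_eff = 1 - 50/255 = 0.803922 (inverted)
t(2,3) = 3.89 - 3.010·0.803922 = 1.470
Σt over all 4·4 pixels = 1078129/25500 ≈ 42.2795686
V = pitch²·Σt = 1.54²·1078129/25500 = 100.270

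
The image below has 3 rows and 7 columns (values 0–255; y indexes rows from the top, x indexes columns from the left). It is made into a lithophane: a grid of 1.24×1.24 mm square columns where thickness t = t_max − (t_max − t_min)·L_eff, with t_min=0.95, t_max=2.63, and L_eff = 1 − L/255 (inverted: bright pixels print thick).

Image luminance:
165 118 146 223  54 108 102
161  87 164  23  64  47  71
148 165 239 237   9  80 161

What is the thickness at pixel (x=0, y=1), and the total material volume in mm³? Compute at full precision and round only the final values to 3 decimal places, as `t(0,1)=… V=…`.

t(0,1)=2.011 V=56.730

span = t_max - t_min = 2.63 - 0.95 = 1.680
L(0,1) = 161, L_eff = 1 - 161/255 = 0.368627 (inverted)
t(0,1) = 2.63 - 1.680·0.368627 = 2.011
Σt over all 3·7 pixels = 313607/8500 ≈ 36.8949412
V = pitch²·Σt = 1.24²·313607/8500 = 56.730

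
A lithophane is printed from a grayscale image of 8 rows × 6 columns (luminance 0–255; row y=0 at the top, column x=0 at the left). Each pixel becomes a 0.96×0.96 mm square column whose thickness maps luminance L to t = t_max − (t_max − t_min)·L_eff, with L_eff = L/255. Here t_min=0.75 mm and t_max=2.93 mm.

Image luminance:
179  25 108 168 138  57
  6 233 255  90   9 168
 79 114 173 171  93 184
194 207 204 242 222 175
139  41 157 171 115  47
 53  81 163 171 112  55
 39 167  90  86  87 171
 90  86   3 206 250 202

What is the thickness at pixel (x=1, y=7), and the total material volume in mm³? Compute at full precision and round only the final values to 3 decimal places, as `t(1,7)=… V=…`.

span = t_max - t_min = 2.93 - 0.75 = 2.180
L(1,7) = 86, L_eff = 86/255 = 0.337255
t(1,7) = 2.93 - 2.180·0.337255 = 2.195
Σt over all 8·6 pixels = 184846/2125 ≈ 86.9863529
V = pitch²·Σt = 0.96²·184846/2125 = 80.167

t(1,7)=2.195 V=80.167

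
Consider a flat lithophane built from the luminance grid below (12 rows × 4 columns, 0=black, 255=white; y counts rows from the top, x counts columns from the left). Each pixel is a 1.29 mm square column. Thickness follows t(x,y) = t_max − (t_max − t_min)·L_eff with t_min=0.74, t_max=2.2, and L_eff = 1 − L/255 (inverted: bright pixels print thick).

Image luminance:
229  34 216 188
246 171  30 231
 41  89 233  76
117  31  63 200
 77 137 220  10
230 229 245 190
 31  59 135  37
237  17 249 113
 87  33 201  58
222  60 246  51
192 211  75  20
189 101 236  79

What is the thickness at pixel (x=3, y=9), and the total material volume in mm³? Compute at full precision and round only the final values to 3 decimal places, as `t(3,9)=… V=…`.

t(3,9)=1.032 V=120.773

span = t_max - t_min = 2.2 - 0.74 = 1.460
L(3,9) = 51, L_eff = 1 - 51/255 = 0.800000 (inverted)
t(3,9) = 2.2 - 1.460·0.800000 = 1.032
Σt over all 12·4 pixels = 462668/6375 ≈ 72.5753725
V = pitch²·Σt = 1.29²·462668/6375 = 120.773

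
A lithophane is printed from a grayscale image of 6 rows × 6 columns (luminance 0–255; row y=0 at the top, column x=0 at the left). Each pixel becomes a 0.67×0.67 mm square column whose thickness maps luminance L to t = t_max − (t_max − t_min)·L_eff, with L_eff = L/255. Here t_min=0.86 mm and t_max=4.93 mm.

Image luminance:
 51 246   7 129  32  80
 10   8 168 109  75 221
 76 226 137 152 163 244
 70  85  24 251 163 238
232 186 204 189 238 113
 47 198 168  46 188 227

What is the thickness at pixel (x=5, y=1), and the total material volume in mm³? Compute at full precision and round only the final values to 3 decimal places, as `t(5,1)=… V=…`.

t(5,1)=1.403 V=43.840

span = t_max - t_min = 4.93 - 0.86 = 4.070
L(5,1) = 221, L_eff = 221/255 = 0.866667
t(5,1) = 4.93 - 4.070·0.866667 = 1.403
Σt over all 6·6 pixels = 830111/8500 ≈ 97.6601176
V = pitch²·Σt = 0.67²·830111/8500 = 43.840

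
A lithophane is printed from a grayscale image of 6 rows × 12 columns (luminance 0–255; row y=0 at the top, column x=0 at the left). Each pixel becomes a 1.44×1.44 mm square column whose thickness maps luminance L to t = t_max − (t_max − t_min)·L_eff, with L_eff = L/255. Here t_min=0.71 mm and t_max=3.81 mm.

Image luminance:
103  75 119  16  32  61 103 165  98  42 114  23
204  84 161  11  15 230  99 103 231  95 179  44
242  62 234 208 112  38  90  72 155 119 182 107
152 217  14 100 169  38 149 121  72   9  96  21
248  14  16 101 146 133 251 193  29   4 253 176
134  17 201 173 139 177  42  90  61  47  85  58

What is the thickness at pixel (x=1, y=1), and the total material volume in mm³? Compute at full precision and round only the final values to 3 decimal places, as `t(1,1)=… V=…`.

span = t_max - t_min = 3.81 - 0.71 = 3.100
L(1,1) = 84, L_eff = 84/255 = 0.329412
t(1,1) = 3.81 - 3.100·0.329412 = 2.789
Σt over all 6·12 pixels = 75387/425 ≈ 177.3811765
V = pitch²·Σt = 1.44²·75387/425 = 367.818

t(1,1)=2.789 V=367.818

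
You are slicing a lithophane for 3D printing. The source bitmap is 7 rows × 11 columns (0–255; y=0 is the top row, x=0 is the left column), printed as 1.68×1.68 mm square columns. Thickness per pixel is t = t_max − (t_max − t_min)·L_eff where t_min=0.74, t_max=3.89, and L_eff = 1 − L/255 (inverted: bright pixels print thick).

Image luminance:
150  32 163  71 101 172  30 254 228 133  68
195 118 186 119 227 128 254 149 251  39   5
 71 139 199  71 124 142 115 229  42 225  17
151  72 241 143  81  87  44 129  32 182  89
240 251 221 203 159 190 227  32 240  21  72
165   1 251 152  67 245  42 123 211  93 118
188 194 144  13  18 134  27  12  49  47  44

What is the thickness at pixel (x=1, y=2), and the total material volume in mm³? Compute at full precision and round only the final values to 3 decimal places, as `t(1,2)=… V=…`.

span = t_max - t_min = 3.89 - 0.74 = 3.150
L(1,2) = 139, L_eff = 1 - 139/255 = 0.454902 (inverted)
t(1,2) = 3.89 - 3.150·0.454902 = 2.457
Σt over all 7·11 pixels = 152299/850 ≈ 179.1752941
V = pitch²·Σt = 1.68²·152299/850 = 505.704

t(1,2)=2.457 V=505.704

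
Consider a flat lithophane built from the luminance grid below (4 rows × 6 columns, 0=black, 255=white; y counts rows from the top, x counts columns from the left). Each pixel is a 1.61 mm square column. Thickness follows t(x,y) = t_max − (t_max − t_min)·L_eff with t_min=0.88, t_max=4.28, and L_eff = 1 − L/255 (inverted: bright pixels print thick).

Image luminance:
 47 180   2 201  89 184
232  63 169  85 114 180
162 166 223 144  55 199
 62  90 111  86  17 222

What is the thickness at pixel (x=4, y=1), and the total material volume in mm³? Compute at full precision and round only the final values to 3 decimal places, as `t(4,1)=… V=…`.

t(4,1)=2.400 V=161.298

span = t_max - t_min = 4.28 - 0.88 = 3.400
L(4,1) = 114, L_eff = 1 - 114/255 = 0.552941 (inverted)
t(4,1) = 4.28 - 3.400·0.552941 = 2.400
Σt over all 4·6 pixels = 4667/75 ≈ 62.2266667
V = pitch²·Σt = 1.61²·4667/75 = 161.298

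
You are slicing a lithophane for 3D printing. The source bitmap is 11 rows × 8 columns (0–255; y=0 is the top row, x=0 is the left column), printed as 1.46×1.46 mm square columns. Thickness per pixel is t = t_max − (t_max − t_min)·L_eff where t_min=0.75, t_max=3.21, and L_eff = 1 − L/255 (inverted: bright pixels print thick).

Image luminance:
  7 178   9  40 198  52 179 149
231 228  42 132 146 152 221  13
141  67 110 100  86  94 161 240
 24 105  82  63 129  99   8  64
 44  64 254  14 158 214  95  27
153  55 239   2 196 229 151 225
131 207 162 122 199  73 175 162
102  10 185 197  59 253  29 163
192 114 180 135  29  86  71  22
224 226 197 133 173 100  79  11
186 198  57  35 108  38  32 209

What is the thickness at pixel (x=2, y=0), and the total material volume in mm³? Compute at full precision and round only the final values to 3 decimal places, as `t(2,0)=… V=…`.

span = t_max - t_min = 3.21 - 0.75 = 2.460
L(2,0) = 9, L_eff = 1 - 9/255 = 0.964706 (inverted)
t(2,0) = 3.21 - 2.460·0.964706 = 0.837
Σt over all 11·8 pixels = 360297/2125 ≈ 169.5515294
V = pitch²·Σt = 1.46²·360297/2125 = 361.416

t(2,0)=0.837 V=361.416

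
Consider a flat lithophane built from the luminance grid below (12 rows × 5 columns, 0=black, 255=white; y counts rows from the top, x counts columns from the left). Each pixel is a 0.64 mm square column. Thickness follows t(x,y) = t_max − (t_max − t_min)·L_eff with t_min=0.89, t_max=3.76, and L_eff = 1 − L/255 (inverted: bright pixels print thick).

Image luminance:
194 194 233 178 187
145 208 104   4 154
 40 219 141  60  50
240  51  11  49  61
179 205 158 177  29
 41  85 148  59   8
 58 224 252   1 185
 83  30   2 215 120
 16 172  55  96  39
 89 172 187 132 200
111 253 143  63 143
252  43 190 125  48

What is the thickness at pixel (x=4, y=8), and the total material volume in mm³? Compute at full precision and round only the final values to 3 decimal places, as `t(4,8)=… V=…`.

t(4,8)=1.329 V=55.576

span = t_max - t_min = 3.76 - 0.89 = 2.870
L(4,8) = 39, L_eff = 1 - 39/255 = 0.847059 (inverted)
t(4,8) = 3.76 - 2.870·0.847059 = 1.329
Σt over all 12·5 pixels = 1153319/8500 ≈ 135.6845882
V = pitch²·Σt = 0.64²·1153319/8500 = 55.576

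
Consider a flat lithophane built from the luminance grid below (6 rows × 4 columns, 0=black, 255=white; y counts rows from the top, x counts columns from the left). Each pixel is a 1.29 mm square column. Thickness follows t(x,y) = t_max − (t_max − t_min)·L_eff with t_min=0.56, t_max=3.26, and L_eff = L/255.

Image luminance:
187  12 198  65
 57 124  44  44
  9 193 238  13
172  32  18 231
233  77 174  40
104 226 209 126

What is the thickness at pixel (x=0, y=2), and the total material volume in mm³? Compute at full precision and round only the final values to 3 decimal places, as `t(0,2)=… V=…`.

t(0,2)=3.165 V=80.405

span = t_max - t_min = 3.26 - 0.56 = 2.700
L(0,2) = 9, L_eff = 9/255 = 0.035294
t(0,2) = 3.26 - 2.700·0.035294 = 3.165
Σt over all 6·4 pixels = 4107/85 ≈ 48.3176471
V = pitch²·Σt = 1.29²·4107/85 = 80.405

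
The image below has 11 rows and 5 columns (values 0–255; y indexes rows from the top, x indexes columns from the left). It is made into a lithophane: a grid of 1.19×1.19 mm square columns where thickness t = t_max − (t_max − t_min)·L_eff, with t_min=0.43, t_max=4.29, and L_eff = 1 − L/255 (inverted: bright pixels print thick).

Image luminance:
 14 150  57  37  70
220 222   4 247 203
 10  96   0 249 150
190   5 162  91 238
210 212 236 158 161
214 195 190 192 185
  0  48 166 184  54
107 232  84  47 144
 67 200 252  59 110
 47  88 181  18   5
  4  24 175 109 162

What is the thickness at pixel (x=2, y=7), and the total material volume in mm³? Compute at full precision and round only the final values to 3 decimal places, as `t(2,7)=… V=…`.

t(2,7)=1.702 V=182.149

span = t_max - t_min = 4.29 - 0.43 = 3.860
L(2,7) = 84, L_eff = 1 - 84/255 = 0.670588 (inverted)
t(2,7) = 4.29 - 3.860·0.670588 = 1.702
Σt over all 11·5 pixels = 655997/5100 ≈ 128.6268627
V = pitch²·Σt = 1.19²·655997/5100 = 182.149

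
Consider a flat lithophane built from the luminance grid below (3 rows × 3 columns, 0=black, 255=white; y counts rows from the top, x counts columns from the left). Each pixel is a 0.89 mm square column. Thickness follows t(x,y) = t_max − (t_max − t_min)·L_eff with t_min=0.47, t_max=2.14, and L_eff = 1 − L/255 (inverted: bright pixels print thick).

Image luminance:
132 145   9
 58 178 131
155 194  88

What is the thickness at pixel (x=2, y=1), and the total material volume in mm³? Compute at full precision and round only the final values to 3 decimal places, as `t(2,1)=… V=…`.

t(2,1)=1.328 V=9.005

span = t_max - t_min = 2.14 - 0.47 = 1.670
L(2,1) = 131, L_eff = 1 - 131/255 = 0.486275 (inverted)
t(2,1) = 2.14 - 1.670·0.486275 = 1.328
Σt over all 3·3 pixels = 57979/5100 ≈ 11.3684314
V = pitch²·Σt = 0.89²·57979/5100 = 9.005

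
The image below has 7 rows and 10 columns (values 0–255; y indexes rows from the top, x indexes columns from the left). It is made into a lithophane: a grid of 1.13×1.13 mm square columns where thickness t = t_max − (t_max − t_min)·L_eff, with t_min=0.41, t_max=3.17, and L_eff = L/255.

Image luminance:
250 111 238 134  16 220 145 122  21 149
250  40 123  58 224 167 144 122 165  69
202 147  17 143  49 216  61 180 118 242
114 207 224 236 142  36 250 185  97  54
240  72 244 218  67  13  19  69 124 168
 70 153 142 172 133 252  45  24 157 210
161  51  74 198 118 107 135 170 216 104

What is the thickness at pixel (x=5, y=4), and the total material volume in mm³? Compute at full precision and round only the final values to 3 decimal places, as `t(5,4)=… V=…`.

span = t_max - t_min = 3.17 - 0.41 = 2.760
L(5,4) = 13, L_eff = 13/255 = 0.050980
t(5,4) = 3.17 - 2.760·0.050980 = 3.029
Σt over all 7·10 pixels = 500831/4250 ≈ 117.8425882
V = pitch²·Σt = 1.13²·500831/4250 = 150.473

t(5,4)=3.029 V=150.473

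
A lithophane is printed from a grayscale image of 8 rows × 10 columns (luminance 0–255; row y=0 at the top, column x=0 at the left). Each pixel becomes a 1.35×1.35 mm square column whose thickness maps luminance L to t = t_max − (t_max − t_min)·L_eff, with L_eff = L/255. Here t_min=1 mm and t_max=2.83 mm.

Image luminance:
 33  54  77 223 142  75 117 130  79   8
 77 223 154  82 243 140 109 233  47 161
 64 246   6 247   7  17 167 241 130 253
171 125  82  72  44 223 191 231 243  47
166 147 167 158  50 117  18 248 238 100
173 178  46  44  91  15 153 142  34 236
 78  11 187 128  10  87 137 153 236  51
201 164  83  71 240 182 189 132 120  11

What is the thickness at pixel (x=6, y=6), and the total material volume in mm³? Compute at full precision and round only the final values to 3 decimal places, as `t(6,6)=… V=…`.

span = t_max - t_min = 2.83 - 1 = 1.830
L(6,6) = 137, L_eff = 137/255 = 0.537255
t(6,6) = 2.83 - 1.830·0.537255 = 1.847
Σt over all 8·10 pixels = 650917/4250 ≈ 153.1569412
V = pitch²·Σt = 1.35²·650917/4250 = 279.129

t(6,6)=1.847 V=279.129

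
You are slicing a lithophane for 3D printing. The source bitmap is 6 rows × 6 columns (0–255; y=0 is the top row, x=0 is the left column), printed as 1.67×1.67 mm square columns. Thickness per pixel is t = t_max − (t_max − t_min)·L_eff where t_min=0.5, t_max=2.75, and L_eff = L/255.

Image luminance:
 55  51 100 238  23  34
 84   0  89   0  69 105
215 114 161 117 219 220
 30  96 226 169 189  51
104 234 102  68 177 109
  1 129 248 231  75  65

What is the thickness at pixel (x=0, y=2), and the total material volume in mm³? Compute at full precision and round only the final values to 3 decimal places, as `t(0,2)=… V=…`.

t(0,2)=0.853 V=172.797

span = t_max - t_min = 2.75 - 0.5 = 2.250
L(0,2) = 215, L_eff = 215/255 = 0.843137
t(0,2) = 2.75 - 2.250·0.843137 = 0.853
Σt over all 6·6 pixels = 10533/170 ≈ 61.9588235
V = pitch²·Σt = 1.67²·10533/170 = 172.797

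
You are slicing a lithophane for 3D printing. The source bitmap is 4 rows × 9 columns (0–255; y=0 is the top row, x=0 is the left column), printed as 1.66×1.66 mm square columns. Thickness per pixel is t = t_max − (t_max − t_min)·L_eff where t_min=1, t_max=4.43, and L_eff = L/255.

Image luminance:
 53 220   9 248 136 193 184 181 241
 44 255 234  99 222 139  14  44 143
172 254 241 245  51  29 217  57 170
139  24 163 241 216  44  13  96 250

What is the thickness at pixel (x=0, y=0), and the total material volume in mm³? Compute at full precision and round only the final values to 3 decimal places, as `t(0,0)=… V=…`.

t(0,0)=3.717 V=243.720

span = t_max - t_min = 4.43 - 1 = 3.430
L(0,0) = 53, L_eff = 53/255 = 0.207843
t(0,0) = 4.43 - 3.430·0.207843 = 3.717
Σt over all 4·9 pixels = 2255357/25500 ≈ 88.4453725
V = pitch²·Σt = 1.66²·2255357/25500 = 243.720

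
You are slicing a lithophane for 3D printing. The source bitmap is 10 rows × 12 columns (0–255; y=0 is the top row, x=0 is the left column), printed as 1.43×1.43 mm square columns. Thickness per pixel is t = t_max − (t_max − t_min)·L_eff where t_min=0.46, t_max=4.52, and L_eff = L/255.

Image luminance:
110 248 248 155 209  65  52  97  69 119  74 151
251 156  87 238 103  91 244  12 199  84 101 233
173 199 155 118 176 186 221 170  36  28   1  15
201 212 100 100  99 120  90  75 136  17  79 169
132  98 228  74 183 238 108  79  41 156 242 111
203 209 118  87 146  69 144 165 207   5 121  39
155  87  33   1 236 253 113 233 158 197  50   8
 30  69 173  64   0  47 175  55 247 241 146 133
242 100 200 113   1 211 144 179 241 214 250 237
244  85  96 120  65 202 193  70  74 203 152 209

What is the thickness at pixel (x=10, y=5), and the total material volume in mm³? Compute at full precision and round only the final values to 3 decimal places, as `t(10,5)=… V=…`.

t(10,5)=2.593 V=580.933

span = t_max - t_min = 4.52 - 0.46 = 4.060
L(10,5) = 121, L_eff = 121/255 = 0.474510
t(10,5) = 4.52 - 4.060·0.474510 = 2.593
Σt over all 10·12 pixels = 603688/2125 ≈ 284.0884706
V = pitch²·Σt = 1.43²·603688/2125 = 580.933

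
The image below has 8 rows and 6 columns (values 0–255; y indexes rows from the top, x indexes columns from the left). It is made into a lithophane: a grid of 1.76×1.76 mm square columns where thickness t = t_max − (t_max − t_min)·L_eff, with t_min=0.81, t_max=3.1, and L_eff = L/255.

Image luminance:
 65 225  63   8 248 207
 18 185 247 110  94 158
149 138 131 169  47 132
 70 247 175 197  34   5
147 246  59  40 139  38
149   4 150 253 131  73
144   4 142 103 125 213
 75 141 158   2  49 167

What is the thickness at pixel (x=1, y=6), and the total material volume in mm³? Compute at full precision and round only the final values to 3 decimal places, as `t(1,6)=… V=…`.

t(1,6)=3.064 V=297.522

span = t_max - t_min = 3.1 - 0.81 = 2.290
L(1,6) = 4, L_eff = 4/255 = 0.015686
t(1,6) = 3.1 - 2.290·0.015686 = 3.064
Σt over all 8·6 pixels = 408209/4250 ≈ 96.0491765
V = pitch²·Σt = 1.76²·408209/4250 = 297.522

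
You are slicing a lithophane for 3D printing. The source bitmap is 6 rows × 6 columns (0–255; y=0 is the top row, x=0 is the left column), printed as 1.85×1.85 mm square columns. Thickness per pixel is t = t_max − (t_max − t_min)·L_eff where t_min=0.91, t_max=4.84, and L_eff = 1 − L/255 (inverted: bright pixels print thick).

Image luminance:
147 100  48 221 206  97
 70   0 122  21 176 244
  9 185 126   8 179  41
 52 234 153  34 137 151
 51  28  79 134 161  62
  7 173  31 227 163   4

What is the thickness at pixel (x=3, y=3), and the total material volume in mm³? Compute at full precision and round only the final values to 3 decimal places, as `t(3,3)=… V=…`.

span = t_max - t_min = 4.84 - 0.91 = 3.930
L(3,3) = 34, L_eff = 1 - 34/255 = 0.866667 (inverted)
t(3,3) = 4.84 - 3.930·0.866667 = 1.434
Σt over all 6·6 pixels = 786871/8500 ≈ 92.5730588
V = pitch²·Σt = 1.85²·786871/8500 = 316.831

t(3,3)=1.434 V=316.831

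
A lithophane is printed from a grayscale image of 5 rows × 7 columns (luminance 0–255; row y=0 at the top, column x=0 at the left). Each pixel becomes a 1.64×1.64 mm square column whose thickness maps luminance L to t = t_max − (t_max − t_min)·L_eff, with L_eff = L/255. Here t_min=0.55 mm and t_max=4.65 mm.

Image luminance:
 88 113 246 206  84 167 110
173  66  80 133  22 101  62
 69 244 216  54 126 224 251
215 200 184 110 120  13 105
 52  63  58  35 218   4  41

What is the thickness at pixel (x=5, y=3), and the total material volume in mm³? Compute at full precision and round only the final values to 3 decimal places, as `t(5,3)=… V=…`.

t(5,3)=4.441 V=253.813

span = t_max - t_min = 4.65 - 0.55 = 4.100
L(5,3) = 13, L_eff = 13/255 = 0.050980
t(5,3) = 4.65 - 4.100·0.050980 = 4.441
Σt over all 5·7 pixels = 481279/5100 ≈ 94.3684314
V = pitch²·Σt = 1.64²·481279/5100 = 253.813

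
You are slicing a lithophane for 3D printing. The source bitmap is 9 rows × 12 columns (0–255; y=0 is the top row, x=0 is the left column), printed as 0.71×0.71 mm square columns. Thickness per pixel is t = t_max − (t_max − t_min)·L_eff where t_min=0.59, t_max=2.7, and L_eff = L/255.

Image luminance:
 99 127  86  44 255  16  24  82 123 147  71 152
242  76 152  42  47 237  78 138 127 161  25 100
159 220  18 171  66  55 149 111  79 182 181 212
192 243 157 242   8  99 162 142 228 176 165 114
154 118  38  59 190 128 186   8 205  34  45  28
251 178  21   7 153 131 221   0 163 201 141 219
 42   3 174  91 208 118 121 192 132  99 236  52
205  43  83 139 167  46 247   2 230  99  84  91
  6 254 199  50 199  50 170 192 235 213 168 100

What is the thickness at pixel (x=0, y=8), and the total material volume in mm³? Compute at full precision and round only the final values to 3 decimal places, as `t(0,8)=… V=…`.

t(0,8)=2.650 V=89.429

span = t_max - t_min = 2.7 - 0.59 = 2.110
L(0,8) = 6, L_eff = 6/255 = 0.023529
t(0,8) = 2.7 - 2.110·0.023529 = 2.650
Σt over all 9·12 pixels = 4523789/25500 ≈ 177.4034902
V = pitch²·Σt = 0.71²·4523789/25500 = 89.429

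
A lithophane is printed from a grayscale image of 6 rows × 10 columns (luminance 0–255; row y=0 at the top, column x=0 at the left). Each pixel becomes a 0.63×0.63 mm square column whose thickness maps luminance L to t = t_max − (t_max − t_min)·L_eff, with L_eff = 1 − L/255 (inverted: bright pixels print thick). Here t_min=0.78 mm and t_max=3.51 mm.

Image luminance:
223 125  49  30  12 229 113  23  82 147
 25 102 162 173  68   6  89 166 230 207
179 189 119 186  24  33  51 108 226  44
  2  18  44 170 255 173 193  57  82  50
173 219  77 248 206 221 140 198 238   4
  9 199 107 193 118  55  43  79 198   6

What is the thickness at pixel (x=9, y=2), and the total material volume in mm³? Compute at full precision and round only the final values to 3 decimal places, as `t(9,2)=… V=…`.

t(9,2)=1.251 V=49.148

span = t_max - t_min = 3.51 - 0.78 = 2.730
L(9,2) = 44, L_eff = 1 - 44/255 = 0.827451 (inverted)
t(9,2) = 3.51 - 2.730·0.827451 = 1.251
Σt over all 6·10 pixels = 210509/1700 ≈ 123.8288235
V = pitch²·Σt = 0.63²·210509/1700 = 49.148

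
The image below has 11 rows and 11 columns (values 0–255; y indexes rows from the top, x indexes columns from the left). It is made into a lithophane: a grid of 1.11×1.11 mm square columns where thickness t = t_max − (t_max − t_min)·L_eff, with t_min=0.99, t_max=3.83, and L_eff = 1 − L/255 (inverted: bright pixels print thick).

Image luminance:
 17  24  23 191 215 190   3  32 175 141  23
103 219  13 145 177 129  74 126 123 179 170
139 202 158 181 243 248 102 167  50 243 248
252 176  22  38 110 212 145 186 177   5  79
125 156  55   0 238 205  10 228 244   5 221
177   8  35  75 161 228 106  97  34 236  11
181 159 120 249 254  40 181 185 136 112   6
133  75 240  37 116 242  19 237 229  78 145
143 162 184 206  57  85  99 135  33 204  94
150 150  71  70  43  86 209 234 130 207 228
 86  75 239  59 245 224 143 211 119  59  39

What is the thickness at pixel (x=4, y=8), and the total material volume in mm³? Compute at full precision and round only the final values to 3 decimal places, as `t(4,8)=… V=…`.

t(4,8)=1.625 V=369.660

span = t_max - t_min = 3.83 - 0.99 = 2.840
L(4,8) = 57, L_eff = 1 - 57/255 = 0.776471 (inverted)
t(4,8) = 3.83 - 2.840·0.776471 = 1.625
Σt over all 11·11 pixels = 7650617/25500 ≈ 300.0241961
V = pitch²·Σt = 1.11²·7650617/25500 = 369.660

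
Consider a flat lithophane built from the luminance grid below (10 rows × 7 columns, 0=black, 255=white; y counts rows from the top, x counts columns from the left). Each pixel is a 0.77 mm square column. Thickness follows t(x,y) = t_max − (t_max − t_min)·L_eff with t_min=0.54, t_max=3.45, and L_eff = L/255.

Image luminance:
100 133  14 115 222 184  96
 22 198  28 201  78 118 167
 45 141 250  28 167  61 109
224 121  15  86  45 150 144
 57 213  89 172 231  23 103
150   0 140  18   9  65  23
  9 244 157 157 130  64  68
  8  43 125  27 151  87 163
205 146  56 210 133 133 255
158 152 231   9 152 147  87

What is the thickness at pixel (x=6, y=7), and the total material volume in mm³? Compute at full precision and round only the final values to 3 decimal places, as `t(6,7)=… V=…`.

span = t_max - t_min = 3.45 - 0.54 = 2.910
L(6,7) = 163, L_eff = 163/255 = 0.639216
t(6,7) = 3.45 - 2.910·0.639216 = 1.590
Σt over all 10·7 pixels = 317684/2125 ≈ 149.4983529
V = pitch²·Σt = 0.77²·317684/2125 = 88.638

t(6,7)=1.590 V=88.638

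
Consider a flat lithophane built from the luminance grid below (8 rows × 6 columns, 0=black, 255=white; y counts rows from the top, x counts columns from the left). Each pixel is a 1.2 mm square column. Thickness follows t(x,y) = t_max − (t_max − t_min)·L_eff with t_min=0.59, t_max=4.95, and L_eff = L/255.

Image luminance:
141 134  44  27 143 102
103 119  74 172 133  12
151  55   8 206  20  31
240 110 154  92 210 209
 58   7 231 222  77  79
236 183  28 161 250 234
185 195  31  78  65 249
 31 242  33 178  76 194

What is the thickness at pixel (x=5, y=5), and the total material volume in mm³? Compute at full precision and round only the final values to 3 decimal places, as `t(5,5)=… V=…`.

t(5,5)=0.949 V=194.097

span = t_max - t_min = 4.95 - 0.59 = 4.360
L(5,5) = 234, L_eff = 234/255 = 0.917647
t(5,5) = 4.95 - 4.360·0.917647 = 0.949
Σt over all 8·6 pixels = 859283/6375 ≈ 134.7894902
V = pitch²·Σt = 1.2²·859283/6375 = 194.097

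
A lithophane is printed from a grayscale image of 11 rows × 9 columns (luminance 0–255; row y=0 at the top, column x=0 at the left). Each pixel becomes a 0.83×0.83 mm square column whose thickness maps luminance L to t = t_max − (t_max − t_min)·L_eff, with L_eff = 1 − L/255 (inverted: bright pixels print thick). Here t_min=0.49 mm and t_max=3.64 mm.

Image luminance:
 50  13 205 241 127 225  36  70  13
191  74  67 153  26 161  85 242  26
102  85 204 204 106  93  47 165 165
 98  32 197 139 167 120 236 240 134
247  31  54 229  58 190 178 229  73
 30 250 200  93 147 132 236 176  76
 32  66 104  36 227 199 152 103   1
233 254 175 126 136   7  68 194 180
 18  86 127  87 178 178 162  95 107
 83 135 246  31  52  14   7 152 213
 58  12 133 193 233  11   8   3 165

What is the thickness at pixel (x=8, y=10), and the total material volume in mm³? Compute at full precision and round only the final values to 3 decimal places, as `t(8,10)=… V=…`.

span = t_max - t_min = 3.64 - 0.49 = 3.150
L(8,10) = 165, L_eff = 1 - 165/255 = 0.352941 (inverted)
t(8,10) = 3.64 - 3.150·0.352941 = 2.528
Σt over all 11·9 pixels = 13587/68 ≈ 199.8088235
V = pitch²·Σt = 0.83²·13587/68 = 137.648

t(8,10)=2.528 V=137.648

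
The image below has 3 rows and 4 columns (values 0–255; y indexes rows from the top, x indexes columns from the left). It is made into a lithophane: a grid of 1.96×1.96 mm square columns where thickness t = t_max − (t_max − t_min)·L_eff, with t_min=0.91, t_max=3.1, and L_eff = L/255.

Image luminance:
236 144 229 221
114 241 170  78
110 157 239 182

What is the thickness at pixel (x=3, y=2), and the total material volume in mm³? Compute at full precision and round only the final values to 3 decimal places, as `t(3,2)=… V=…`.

t(3,2)=1.537 V=72.930

span = t_max - t_min = 3.1 - 0.91 = 2.190
L(3,2) = 182, L_eff = 182/255 = 0.713725
t(3,2) = 3.1 - 2.190·0.713725 = 1.537
Σt over all 3·4 pixels = 161367/8500 ≈ 18.9843529
V = pitch²·Σt = 1.96²·161367/8500 = 72.930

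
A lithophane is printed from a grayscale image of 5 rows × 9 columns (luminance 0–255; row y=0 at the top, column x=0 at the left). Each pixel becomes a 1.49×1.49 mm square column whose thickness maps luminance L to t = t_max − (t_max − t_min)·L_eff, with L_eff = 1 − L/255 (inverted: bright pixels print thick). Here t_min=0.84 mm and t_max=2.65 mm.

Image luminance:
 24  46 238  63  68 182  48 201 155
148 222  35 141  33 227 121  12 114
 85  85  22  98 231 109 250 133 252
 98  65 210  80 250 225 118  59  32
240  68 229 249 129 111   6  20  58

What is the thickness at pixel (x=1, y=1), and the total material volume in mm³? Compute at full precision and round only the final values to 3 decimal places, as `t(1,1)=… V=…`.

t(1,1)=2.416 V=172.009

span = t_max - t_min = 2.65 - 0.84 = 1.810
L(1,1) = 222, L_eff = 1 - 222/255 = 0.129412 (inverted)
t(1,1) = 2.65 - 1.810·0.129412 = 2.416
Σt over all 5·9 pixels = 197569/2550 ≈ 77.4780392
V = pitch²·Σt = 1.49²·197569/2550 = 172.009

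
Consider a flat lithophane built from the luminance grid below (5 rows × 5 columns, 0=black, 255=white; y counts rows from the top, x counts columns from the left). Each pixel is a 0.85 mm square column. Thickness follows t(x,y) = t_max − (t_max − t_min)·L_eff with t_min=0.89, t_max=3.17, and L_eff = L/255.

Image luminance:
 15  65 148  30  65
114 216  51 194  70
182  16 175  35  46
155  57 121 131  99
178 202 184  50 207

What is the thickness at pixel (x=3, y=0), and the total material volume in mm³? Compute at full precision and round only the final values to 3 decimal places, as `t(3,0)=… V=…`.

t(3,0)=2.902 V=39.131

span = t_max - t_min = 3.17 - 0.89 = 2.280
L(3,0) = 30, L_eff = 30/255 = 0.117647
t(3,0) = 3.17 - 2.280·0.117647 = 2.902
Σt over all 5·5 pixels = 460369/8500 ≈ 54.1610588
V = pitch²·Σt = 0.85²·460369/8500 = 39.131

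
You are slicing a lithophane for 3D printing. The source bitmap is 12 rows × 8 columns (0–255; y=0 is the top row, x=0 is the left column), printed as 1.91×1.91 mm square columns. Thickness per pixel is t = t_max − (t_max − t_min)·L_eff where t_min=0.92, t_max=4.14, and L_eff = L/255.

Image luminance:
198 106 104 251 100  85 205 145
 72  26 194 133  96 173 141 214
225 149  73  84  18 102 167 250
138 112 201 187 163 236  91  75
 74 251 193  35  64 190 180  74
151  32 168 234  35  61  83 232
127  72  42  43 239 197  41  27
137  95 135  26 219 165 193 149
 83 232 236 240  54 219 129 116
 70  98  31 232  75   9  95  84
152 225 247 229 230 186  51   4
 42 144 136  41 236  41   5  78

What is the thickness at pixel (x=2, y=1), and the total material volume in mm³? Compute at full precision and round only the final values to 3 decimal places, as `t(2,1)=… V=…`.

span = t_max - t_min = 4.14 - 0.92 = 3.220
L(2,1) = 194, L_eff = 194/255 = 0.760784
t(2,1) = 4.14 - 3.220·0.760784 = 1.690
Σt over all 12·8 pixels = 508392/2125 ≈ 239.2432941
V = pitch²·Σt = 1.91²·508392/2125 = 872.783

t(2,1)=1.690 V=872.783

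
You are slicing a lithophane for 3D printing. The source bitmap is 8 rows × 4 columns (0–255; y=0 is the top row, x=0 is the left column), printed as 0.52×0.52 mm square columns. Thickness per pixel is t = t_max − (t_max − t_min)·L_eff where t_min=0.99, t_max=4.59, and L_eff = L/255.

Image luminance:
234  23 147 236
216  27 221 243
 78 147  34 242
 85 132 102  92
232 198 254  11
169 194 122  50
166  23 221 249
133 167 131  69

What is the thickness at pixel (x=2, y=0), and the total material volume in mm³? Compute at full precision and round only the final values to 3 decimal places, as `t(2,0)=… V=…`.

t(2,0)=2.515 V=21.973

span = t_max - t_min = 4.59 - 0.99 = 3.600
L(2,0) = 147, L_eff = 147/255 = 0.576471
t(2,0) = 4.59 - 3.600·0.576471 = 2.515
Σt over all 8·4 pixels = 34536/425 ≈ 81.2611765
V = pitch²·Σt = 0.52²·34536/425 = 21.973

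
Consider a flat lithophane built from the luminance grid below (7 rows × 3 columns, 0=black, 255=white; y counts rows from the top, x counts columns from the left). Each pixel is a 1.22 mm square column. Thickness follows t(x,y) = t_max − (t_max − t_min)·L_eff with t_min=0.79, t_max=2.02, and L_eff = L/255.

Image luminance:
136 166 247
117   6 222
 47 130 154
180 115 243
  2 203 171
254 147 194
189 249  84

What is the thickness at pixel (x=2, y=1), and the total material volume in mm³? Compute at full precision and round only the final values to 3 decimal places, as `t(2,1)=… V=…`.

span = t_max - t_min = 2.02 - 0.79 = 1.230
L(2,1) = 222, L_eff = 222/255 = 0.870588
t(2,1) = 2.02 - 1.230·0.870588 = 0.949
Σt over all 7·3 pixels = 113537/4250 ≈ 26.7145882
V = pitch²·Σt = 1.22²·113537/4250 = 39.762

t(2,1)=0.949 V=39.762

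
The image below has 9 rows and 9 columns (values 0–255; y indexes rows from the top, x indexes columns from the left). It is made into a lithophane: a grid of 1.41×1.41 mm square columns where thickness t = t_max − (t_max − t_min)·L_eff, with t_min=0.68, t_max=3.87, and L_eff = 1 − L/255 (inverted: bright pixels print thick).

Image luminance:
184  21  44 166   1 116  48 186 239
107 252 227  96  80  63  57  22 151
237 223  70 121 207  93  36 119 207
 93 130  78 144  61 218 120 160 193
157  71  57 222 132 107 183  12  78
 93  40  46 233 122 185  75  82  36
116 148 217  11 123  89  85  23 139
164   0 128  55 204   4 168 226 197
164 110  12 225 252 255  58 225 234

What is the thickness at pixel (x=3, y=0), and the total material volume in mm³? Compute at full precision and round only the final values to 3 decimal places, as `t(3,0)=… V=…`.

span = t_max - t_min = 3.87 - 0.68 = 3.190
L(3,0) = 166, L_eff = 1 - 166/255 = 0.349020 (inverted)
t(3,0) = 3.87 - 3.190·0.349020 = 2.757
Σt over all 9·9 pixels = 4636967/25500 ≈ 181.8418431
V = pitch²·Σt = 1.41²·4636967/25500 = 361.520

t(3,0)=2.757 V=361.520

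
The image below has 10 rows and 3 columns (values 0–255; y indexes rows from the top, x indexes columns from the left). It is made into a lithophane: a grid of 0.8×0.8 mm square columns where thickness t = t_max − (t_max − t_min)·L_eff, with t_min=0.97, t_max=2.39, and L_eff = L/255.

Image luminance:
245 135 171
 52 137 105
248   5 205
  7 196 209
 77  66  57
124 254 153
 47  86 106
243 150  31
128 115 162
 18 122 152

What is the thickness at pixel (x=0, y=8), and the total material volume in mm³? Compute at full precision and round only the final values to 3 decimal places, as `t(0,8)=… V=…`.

span = t_max - t_min = 2.39 - 0.97 = 1.420
L(0,8) = 128, L_eff = 128/255 = 0.501961
t(0,8) = 2.39 - 1.420·0.501961 = 1.677
Σt over all 10·3 pixels = 643949/12750 ≈ 50.5058039
V = pitch²·Σt = 0.8²·643949/12750 = 32.324

t(0,8)=1.677 V=32.324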